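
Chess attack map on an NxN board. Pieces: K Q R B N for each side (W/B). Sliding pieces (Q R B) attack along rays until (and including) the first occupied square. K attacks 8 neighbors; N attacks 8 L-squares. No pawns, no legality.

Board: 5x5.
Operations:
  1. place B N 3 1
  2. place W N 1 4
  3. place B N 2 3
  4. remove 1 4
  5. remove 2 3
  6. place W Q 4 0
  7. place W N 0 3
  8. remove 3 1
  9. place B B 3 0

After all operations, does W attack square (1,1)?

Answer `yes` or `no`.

Op 1: place BN@(3,1)
Op 2: place WN@(1,4)
Op 3: place BN@(2,3)
Op 4: remove (1,4)
Op 5: remove (2,3)
Op 6: place WQ@(4,0)
Op 7: place WN@(0,3)
Op 8: remove (3,1)
Op 9: place BB@(3,0)
Per-piece attacks for W:
  WN@(0,3): attacks (2,4) (1,1) (2,2)
  WQ@(4,0): attacks (4,1) (4,2) (4,3) (4,4) (3,0) (3,1) (2,2) (1,3) (0,4) [ray(-1,0) blocked at (3,0)]
W attacks (1,1): yes

Answer: yes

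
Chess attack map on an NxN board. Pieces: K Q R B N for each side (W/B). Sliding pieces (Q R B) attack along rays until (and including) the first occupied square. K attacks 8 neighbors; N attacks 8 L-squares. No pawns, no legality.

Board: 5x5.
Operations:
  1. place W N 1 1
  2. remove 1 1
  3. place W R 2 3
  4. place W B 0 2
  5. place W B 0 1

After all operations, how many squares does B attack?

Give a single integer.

Answer: 0

Derivation:
Op 1: place WN@(1,1)
Op 2: remove (1,1)
Op 3: place WR@(2,3)
Op 4: place WB@(0,2)
Op 5: place WB@(0,1)
Per-piece attacks for B:
Union (0 distinct): (none)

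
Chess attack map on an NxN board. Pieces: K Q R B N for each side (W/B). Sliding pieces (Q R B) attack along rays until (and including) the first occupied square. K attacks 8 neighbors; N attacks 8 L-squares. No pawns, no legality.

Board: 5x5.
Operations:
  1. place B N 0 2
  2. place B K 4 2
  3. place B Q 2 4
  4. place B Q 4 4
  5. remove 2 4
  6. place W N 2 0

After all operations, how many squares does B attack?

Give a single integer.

Op 1: place BN@(0,2)
Op 2: place BK@(4,2)
Op 3: place BQ@(2,4)
Op 4: place BQ@(4,4)
Op 5: remove (2,4)
Op 6: place WN@(2,0)
Per-piece attacks for B:
  BN@(0,2): attacks (1,4) (2,3) (1,0) (2,1)
  BK@(4,2): attacks (4,3) (4,1) (3,2) (3,3) (3,1)
  BQ@(4,4): attacks (4,3) (4,2) (3,4) (2,4) (1,4) (0,4) (3,3) (2,2) (1,1) (0,0) [ray(0,-1) blocked at (4,2)]
Union (16 distinct): (0,0) (0,4) (1,0) (1,1) (1,4) (2,1) (2,2) (2,3) (2,4) (3,1) (3,2) (3,3) (3,4) (4,1) (4,2) (4,3)

Answer: 16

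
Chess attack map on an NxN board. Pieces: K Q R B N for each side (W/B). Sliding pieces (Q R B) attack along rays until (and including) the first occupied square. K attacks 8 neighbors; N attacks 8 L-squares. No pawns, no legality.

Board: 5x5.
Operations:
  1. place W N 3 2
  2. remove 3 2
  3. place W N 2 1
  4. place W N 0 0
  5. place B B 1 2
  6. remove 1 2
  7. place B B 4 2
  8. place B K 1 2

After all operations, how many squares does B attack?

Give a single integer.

Op 1: place WN@(3,2)
Op 2: remove (3,2)
Op 3: place WN@(2,1)
Op 4: place WN@(0,0)
Op 5: place BB@(1,2)
Op 6: remove (1,2)
Op 7: place BB@(4,2)
Op 8: place BK@(1,2)
Per-piece attacks for B:
  BK@(1,2): attacks (1,3) (1,1) (2,2) (0,2) (2,3) (2,1) (0,3) (0,1)
  BB@(4,2): attacks (3,3) (2,4) (3,1) (2,0)
Union (12 distinct): (0,1) (0,2) (0,3) (1,1) (1,3) (2,0) (2,1) (2,2) (2,3) (2,4) (3,1) (3,3)

Answer: 12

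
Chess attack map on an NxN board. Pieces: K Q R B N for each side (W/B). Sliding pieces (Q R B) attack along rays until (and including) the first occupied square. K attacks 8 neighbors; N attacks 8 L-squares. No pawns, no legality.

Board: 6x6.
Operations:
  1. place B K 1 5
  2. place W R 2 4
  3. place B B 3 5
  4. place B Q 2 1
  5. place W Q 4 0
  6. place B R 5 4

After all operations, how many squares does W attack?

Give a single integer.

Answer: 21

Derivation:
Op 1: place BK@(1,5)
Op 2: place WR@(2,4)
Op 3: place BB@(3,5)
Op 4: place BQ@(2,1)
Op 5: place WQ@(4,0)
Op 6: place BR@(5,4)
Per-piece attacks for W:
  WR@(2,4): attacks (2,5) (2,3) (2,2) (2,1) (3,4) (4,4) (5,4) (1,4) (0,4) [ray(0,-1) blocked at (2,1); ray(1,0) blocked at (5,4)]
  WQ@(4,0): attacks (4,1) (4,2) (4,3) (4,4) (4,5) (5,0) (3,0) (2,0) (1,0) (0,0) (5,1) (3,1) (2,2) (1,3) (0,4)
Union (21 distinct): (0,0) (0,4) (1,0) (1,3) (1,4) (2,0) (2,1) (2,2) (2,3) (2,5) (3,0) (3,1) (3,4) (4,1) (4,2) (4,3) (4,4) (4,5) (5,0) (5,1) (5,4)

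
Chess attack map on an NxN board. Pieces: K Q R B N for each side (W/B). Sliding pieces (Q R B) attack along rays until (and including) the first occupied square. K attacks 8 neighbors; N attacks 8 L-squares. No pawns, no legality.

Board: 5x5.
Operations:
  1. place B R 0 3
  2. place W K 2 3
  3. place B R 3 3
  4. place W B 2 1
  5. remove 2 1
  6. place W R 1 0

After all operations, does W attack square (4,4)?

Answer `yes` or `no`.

Answer: no

Derivation:
Op 1: place BR@(0,3)
Op 2: place WK@(2,3)
Op 3: place BR@(3,3)
Op 4: place WB@(2,1)
Op 5: remove (2,1)
Op 6: place WR@(1,0)
Per-piece attacks for W:
  WR@(1,0): attacks (1,1) (1,2) (1,3) (1,4) (2,0) (3,0) (4,0) (0,0)
  WK@(2,3): attacks (2,4) (2,2) (3,3) (1,3) (3,4) (3,2) (1,4) (1,2)
W attacks (4,4): no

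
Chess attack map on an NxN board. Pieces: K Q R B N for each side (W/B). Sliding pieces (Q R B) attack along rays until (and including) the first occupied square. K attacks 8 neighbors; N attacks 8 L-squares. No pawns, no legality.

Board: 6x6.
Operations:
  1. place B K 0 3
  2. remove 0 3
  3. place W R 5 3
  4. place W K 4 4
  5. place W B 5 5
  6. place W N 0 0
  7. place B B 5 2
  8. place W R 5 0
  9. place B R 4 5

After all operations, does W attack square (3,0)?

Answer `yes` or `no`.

Answer: yes

Derivation:
Op 1: place BK@(0,3)
Op 2: remove (0,3)
Op 3: place WR@(5,3)
Op 4: place WK@(4,4)
Op 5: place WB@(5,5)
Op 6: place WN@(0,0)
Op 7: place BB@(5,2)
Op 8: place WR@(5,0)
Op 9: place BR@(4,5)
Per-piece attacks for W:
  WN@(0,0): attacks (1,2) (2,1)
  WK@(4,4): attacks (4,5) (4,3) (5,4) (3,4) (5,5) (5,3) (3,5) (3,3)
  WR@(5,0): attacks (5,1) (5,2) (4,0) (3,0) (2,0) (1,0) (0,0) [ray(0,1) blocked at (5,2); ray(-1,0) blocked at (0,0)]
  WR@(5,3): attacks (5,4) (5,5) (5,2) (4,3) (3,3) (2,3) (1,3) (0,3) [ray(0,1) blocked at (5,5); ray(0,-1) blocked at (5,2)]
  WB@(5,5): attacks (4,4) [ray(-1,-1) blocked at (4,4)]
W attacks (3,0): yes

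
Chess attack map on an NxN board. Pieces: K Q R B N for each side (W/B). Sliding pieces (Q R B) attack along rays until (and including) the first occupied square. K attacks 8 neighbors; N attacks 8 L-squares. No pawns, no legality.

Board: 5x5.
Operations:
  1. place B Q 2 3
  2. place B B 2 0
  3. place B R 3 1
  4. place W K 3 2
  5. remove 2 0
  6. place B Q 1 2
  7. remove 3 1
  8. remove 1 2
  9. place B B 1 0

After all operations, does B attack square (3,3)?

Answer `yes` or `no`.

Answer: yes

Derivation:
Op 1: place BQ@(2,3)
Op 2: place BB@(2,0)
Op 3: place BR@(3,1)
Op 4: place WK@(3,2)
Op 5: remove (2,0)
Op 6: place BQ@(1,2)
Op 7: remove (3,1)
Op 8: remove (1,2)
Op 9: place BB@(1,0)
Per-piece attacks for B:
  BB@(1,0): attacks (2,1) (3,2) (0,1) [ray(1,1) blocked at (3,2)]
  BQ@(2,3): attacks (2,4) (2,2) (2,1) (2,0) (3,3) (4,3) (1,3) (0,3) (3,4) (3,2) (1,4) (1,2) (0,1) [ray(1,-1) blocked at (3,2)]
B attacks (3,3): yes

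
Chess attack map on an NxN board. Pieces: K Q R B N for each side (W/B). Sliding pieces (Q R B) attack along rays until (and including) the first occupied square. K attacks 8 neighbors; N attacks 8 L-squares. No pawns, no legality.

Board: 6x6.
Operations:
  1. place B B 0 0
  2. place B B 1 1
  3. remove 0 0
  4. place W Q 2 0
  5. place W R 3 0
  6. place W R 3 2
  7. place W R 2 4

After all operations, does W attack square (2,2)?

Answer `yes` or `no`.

Op 1: place BB@(0,0)
Op 2: place BB@(1,1)
Op 3: remove (0,0)
Op 4: place WQ@(2,0)
Op 5: place WR@(3,0)
Op 6: place WR@(3,2)
Op 7: place WR@(2,4)
Per-piece attacks for W:
  WQ@(2,0): attacks (2,1) (2,2) (2,3) (2,4) (3,0) (1,0) (0,0) (3,1) (4,2) (5,3) (1,1) [ray(0,1) blocked at (2,4); ray(1,0) blocked at (3,0); ray(-1,1) blocked at (1,1)]
  WR@(2,4): attacks (2,5) (2,3) (2,2) (2,1) (2,0) (3,4) (4,4) (5,4) (1,4) (0,4) [ray(0,-1) blocked at (2,0)]
  WR@(3,0): attacks (3,1) (3,2) (4,0) (5,0) (2,0) [ray(0,1) blocked at (3,2); ray(-1,0) blocked at (2,0)]
  WR@(3,2): attacks (3,3) (3,4) (3,5) (3,1) (3,0) (4,2) (5,2) (2,2) (1,2) (0,2) [ray(0,-1) blocked at (3,0)]
W attacks (2,2): yes

Answer: yes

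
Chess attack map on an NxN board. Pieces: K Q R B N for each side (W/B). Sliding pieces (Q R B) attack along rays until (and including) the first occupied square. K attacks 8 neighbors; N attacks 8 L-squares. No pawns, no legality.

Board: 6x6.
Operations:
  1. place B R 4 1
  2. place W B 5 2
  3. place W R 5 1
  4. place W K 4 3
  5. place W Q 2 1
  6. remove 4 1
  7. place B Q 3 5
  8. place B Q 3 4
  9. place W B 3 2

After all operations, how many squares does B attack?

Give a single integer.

Op 1: place BR@(4,1)
Op 2: place WB@(5,2)
Op 3: place WR@(5,1)
Op 4: place WK@(4,3)
Op 5: place WQ@(2,1)
Op 6: remove (4,1)
Op 7: place BQ@(3,5)
Op 8: place BQ@(3,4)
Op 9: place WB@(3,2)
Per-piece attacks for B:
  BQ@(3,4): attacks (3,5) (3,3) (3,2) (4,4) (5,4) (2,4) (1,4) (0,4) (4,5) (4,3) (2,5) (2,3) (1,2) (0,1) [ray(0,1) blocked at (3,5); ray(0,-1) blocked at (3,2); ray(1,-1) blocked at (4,3)]
  BQ@(3,5): attacks (3,4) (4,5) (5,5) (2,5) (1,5) (0,5) (4,4) (5,3) (2,4) (1,3) (0,2) [ray(0,-1) blocked at (3,4)]
Union (21 distinct): (0,1) (0,2) (0,4) (0,5) (1,2) (1,3) (1,4) (1,5) (2,3) (2,4) (2,5) (3,2) (3,3) (3,4) (3,5) (4,3) (4,4) (4,5) (5,3) (5,4) (5,5)

Answer: 21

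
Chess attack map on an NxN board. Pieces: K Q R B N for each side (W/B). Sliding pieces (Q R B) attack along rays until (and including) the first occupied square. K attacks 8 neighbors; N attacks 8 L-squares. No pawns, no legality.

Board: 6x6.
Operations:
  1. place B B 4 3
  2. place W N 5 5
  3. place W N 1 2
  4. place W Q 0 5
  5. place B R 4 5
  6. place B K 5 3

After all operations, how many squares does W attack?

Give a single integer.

Op 1: place BB@(4,3)
Op 2: place WN@(5,5)
Op 3: place WN@(1,2)
Op 4: place WQ@(0,5)
Op 5: place BR@(4,5)
Op 6: place BK@(5,3)
Per-piece attacks for W:
  WQ@(0,5): attacks (0,4) (0,3) (0,2) (0,1) (0,0) (1,5) (2,5) (3,5) (4,5) (1,4) (2,3) (3,2) (4,1) (5,0) [ray(1,0) blocked at (4,5)]
  WN@(1,2): attacks (2,4) (3,3) (0,4) (2,0) (3,1) (0,0)
  WN@(5,5): attacks (4,3) (3,4)
Union (20 distinct): (0,0) (0,1) (0,2) (0,3) (0,4) (1,4) (1,5) (2,0) (2,3) (2,4) (2,5) (3,1) (3,2) (3,3) (3,4) (3,5) (4,1) (4,3) (4,5) (5,0)

Answer: 20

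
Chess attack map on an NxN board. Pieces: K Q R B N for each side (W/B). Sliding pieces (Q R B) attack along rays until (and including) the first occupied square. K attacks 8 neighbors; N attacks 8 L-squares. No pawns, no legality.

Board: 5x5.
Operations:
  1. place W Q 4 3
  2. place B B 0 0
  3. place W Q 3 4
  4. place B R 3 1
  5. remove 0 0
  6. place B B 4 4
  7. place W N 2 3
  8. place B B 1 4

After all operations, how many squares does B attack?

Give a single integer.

Answer: 12

Derivation:
Op 1: place WQ@(4,3)
Op 2: place BB@(0,0)
Op 3: place WQ@(3,4)
Op 4: place BR@(3,1)
Op 5: remove (0,0)
Op 6: place BB@(4,4)
Op 7: place WN@(2,3)
Op 8: place BB@(1,4)
Per-piece attacks for B:
  BB@(1,4): attacks (2,3) (0,3) [ray(1,-1) blocked at (2,3)]
  BR@(3,1): attacks (3,2) (3,3) (3,4) (3,0) (4,1) (2,1) (1,1) (0,1) [ray(0,1) blocked at (3,4)]
  BB@(4,4): attacks (3,3) (2,2) (1,1) (0,0)
Union (12 distinct): (0,0) (0,1) (0,3) (1,1) (2,1) (2,2) (2,3) (3,0) (3,2) (3,3) (3,4) (4,1)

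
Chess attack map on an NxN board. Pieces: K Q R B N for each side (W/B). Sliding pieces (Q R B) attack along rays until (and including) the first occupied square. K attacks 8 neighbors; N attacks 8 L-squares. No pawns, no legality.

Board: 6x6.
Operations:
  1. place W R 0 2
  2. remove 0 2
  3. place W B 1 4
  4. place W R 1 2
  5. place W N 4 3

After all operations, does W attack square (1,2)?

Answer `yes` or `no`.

Op 1: place WR@(0,2)
Op 2: remove (0,2)
Op 3: place WB@(1,4)
Op 4: place WR@(1,2)
Op 5: place WN@(4,3)
Per-piece attacks for W:
  WR@(1,2): attacks (1,3) (1,4) (1,1) (1,0) (2,2) (3,2) (4,2) (5,2) (0,2) [ray(0,1) blocked at (1,4)]
  WB@(1,4): attacks (2,5) (2,3) (3,2) (4,1) (5,0) (0,5) (0,3)
  WN@(4,3): attacks (5,5) (3,5) (2,4) (5,1) (3,1) (2,2)
W attacks (1,2): no

Answer: no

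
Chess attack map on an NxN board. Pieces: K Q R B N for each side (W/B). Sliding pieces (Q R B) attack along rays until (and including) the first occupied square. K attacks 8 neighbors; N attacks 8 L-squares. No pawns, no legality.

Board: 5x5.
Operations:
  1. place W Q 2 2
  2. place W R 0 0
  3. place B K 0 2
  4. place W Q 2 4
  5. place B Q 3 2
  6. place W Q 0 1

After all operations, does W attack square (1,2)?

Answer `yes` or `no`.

Op 1: place WQ@(2,2)
Op 2: place WR@(0,0)
Op 3: place BK@(0,2)
Op 4: place WQ@(2,4)
Op 5: place BQ@(3,2)
Op 6: place WQ@(0,1)
Per-piece attacks for W:
  WR@(0,0): attacks (0,1) (1,0) (2,0) (3,0) (4,0) [ray(0,1) blocked at (0,1)]
  WQ@(0,1): attacks (0,2) (0,0) (1,1) (2,1) (3,1) (4,1) (1,2) (2,3) (3,4) (1,0) [ray(0,1) blocked at (0,2); ray(0,-1) blocked at (0,0)]
  WQ@(2,2): attacks (2,3) (2,4) (2,1) (2,0) (3,2) (1,2) (0,2) (3,3) (4,4) (3,1) (4,0) (1,3) (0,4) (1,1) (0,0) [ray(0,1) blocked at (2,4); ray(1,0) blocked at (3,2); ray(-1,0) blocked at (0,2); ray(-1,-1) blocked at (0,0)]
  WQ@(2,4): attacks (2,3) (2,2) (3,4) (4,4) (1,4) (0,4) (3,3) (4,2) (1,3) (0,2) [ray(0,-1) blocked at (2,2); ray(-1,-1) blocked at (0,2)]
W attacks (1,2): yes

Answer: yes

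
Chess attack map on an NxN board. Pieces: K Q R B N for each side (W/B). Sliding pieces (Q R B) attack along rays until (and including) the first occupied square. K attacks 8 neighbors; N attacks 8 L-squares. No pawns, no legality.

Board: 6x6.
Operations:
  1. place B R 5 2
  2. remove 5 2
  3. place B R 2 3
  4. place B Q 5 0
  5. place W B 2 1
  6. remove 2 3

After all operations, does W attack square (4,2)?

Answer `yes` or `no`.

Op 1: place BR@(5,2)
Op 2: remove (5,2)
Op 3: place BR@(2,3)
Op 4: place BQ@(5,0)
Op 5: place WB@(2,1)
Op 6: remove (2,3)
Per-piece attacks for W:
  WB@(2,1): attacks (3,2) (4,3) (5,4) (3,0) (1,2) (0,3) (1,0)
W attacks (4,2): no

Answer: no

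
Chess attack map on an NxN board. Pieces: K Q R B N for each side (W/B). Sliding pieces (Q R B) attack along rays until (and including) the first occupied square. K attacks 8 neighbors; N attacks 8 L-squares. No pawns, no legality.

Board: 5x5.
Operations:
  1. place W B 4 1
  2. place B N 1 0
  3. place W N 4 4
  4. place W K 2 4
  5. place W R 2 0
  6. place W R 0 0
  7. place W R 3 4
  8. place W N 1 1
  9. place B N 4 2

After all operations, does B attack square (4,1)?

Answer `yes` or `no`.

Answer: no

Derivation:
Op 1: place WB@(4,1)
Op 2: place BN@(1,0)
Op 3: place WN@(4,4)
Op 4: place WK@(2,4)
Op 5: place WR@(2,0)
Op 6: place WR@(0,0)
Op 7: place WR@(3,4)
Op 8: place WN@(1,1)
Op 9: place BN@(4,2)
Per-piece attacks for B:
  BN@(1,0): attacks (2,2) (3,1) (0,2)
  BN@(4,2): attacks (3,4) (2,3) (3,0) (2,1)
B attacks (4,1): no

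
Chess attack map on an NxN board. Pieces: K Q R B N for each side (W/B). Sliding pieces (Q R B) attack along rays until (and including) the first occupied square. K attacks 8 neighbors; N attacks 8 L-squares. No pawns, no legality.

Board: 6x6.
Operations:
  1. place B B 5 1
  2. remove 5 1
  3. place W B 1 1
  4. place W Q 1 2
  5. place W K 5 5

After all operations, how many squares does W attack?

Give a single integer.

Answer: 22

Derivation:
Op 1: place BB@(5,1)
Op 2: remove (5,1)
Op 3: place WB@(1,1)
Op 4: place WQ@(1,2)
Op 5: place WK@(5,5)
Per-piece attacks for W:
  WB@(1,1): attacks (2,2) (3,3) (4,4) (5,5) (2,0) (0,2) (0,0) [ray(1,1) blocked at (5,5)]
  WQ@(1,2): attacks (1,3) (1,4) (1,5) (1,1) (2,2) (3,2) (4,2) (5,2) (0,2) (2,3) (3,4) (4,5) (2,1) (3,0) (0,3) (0,1) [ray(0,-1) blocked at (1,1)]
  WK@(5,5): attacks (5,4) (4,5) (4,4)
Union (22 distinct): (0,0) (0,1) (0,2) (0,3) (1,1) (1,3) (1,4) (1,5) (2,0) (2,1) (2,2) (2,3) (3,0) (3,2) (3,3) (3,4) (4,2) (4,4) (4,5) (5,2) (5,4) (5,5)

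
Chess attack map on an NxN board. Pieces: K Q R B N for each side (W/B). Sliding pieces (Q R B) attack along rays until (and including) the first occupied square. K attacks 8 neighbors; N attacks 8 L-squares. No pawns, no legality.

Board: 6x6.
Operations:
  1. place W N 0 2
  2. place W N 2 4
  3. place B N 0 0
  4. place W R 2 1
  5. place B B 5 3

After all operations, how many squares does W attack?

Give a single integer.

Op 1: place WN@(0,2)
Op 2: place WN@(2,4)
Op 3: place BN@(0,0)
Op 4: place WR@(2,1)
Op 5: place BB@(5,3)
Per-piece attacks for W:
  WN@(0,2): attacks (1,4) (2,3) (1,0) (2,1)
  WR@(2,1): attacks (2,2) (2,3) (2,4) (2,0) (3,1) (4,1) (5,1) (1,1) (0,1) [ray(0,1) blocked at (2,4)]
  WN@(2,4): attacks (4,5) (0,5) (3,2) (4,3) (1,2) (0,3)
Union (18 distinct): (0,1) (0,3) (0,5) (1,0) (1,1) (1,2) (1,4) (2,0) (2,1) (2,2) (2,3) (2,4) (3,1) (3,2) (4,1) (4,3) (4,5) (5,1)

Answer: 18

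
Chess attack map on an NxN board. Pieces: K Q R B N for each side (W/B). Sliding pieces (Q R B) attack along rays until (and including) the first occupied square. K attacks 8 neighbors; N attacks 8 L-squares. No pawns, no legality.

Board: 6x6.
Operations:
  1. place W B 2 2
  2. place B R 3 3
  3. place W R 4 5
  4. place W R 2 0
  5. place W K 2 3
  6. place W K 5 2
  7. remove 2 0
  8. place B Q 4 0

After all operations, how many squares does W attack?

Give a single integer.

Answer: 24

Derivation:
Op 1: place WB@(2,2)
Op 2: place BR@(3,3)
Op 3: place WR@(4,5)
Op 4: place WR@(2,0)
Op 5: place WK@(2,3)
Op 6: place WK@(5,2)
Op 7: remove (2,0)
Op 8: place BQ@(4,0)
Per-piece attacks for W:
  WB@(2,2): attacks (3,3) (3,1) (4,0) (1,3) (0,4) (1,1) (0,0) [ray(1,1) blocked at (3,3); ray(1,-1) blocked at (4,0)]
  WK@(2,3): attacks (2,4) (2,2) (3,3) (1,3) (3,4) (3,2) (1,4) (1,2)
  WR@(4,5): attacks (4,4) (4,3) (4,2) (4,1) (4,0) (5,5) (3,5) (2,5) (1,5) (0,5) [ray(0,-1) blocked at (4,0)]
  WK@(5,2): attacks (5,3) (5,1) (4,2) (4,3) (4,1)
Union (24 distinct): (0,0) (0,4) (0,5) (1,1) (1,2) (1,3) (1,4) (1,5) (2,2) (2,4) (2,5) (3,1) (3,2) (3,3) (3,4) (3,5) (4,0) (4,1) (4,2) (4,3) (4,4) (5,1) (5,3) (5,5)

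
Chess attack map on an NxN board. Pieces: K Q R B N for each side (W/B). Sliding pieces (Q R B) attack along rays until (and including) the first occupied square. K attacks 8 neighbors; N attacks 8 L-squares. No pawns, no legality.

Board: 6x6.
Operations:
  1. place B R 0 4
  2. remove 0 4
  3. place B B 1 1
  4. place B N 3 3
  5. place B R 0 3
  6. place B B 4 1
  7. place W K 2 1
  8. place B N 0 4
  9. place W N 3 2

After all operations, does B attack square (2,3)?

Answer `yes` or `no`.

Op 1: place BR@(0,4)
Op 2: remove (0,4)
Op 3: place BB@(1,1)
Op 4: place BN@(3,3)
Op 5: place BR@(0,3)
Op 6: place BB@(4,1)
Op 7: place WK@(2,1)
Op 8: place BN@(0,4)
Op 9: place WN@(3,2)
Per-piece attacks for B:
  BR@(0,3): attacks (0,4) (0,2) (0,1) (0,0) (1,3) (2,3) (3,3) [ray(0,1) blocked at (0,4); ray(1,0) blocked at (3,3)]
  BN@(0,4): attacks (2,5) (1,2) (2,3)
  BB@(1,1): attacks (2,2) (3,3) (2,0) (0,2) (0,0) [ray(1,1) blocked at (3,3)]
  BN@(3,3): attacks (4,5) (5,4) (2,5) (1,4) (4,1) (5,2) (2,1) (1,2)
  BB@(4,1): attacks (5,2) (5,0) (3,2) (3,0) [ray(-1,1) blocked at (3,2)]
B attacks (2,3): yes

Answer: yes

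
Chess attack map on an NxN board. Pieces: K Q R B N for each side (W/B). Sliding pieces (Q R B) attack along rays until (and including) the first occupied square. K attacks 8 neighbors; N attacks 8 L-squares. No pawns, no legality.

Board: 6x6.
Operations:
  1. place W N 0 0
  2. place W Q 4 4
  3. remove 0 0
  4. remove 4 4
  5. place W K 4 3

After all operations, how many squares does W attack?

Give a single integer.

Answer: 8

Derivation:
Op 1: place WN@(0,0)
Op 2: place WQ@(4,4)
Op 3: remove (0,0)
Op 4: remove (4,4)
Op 5: place WK@(4,3)
Per-piece attacks for W:
  WK@(4,3): attacks (4,4) (4,2) (5,3) (3,3) (5,4) (5,2) (3,4) (3,2)
Union (8 distinct): (3,2) (3,3) (3,4) (4,2) (4,4) (5,2) (5,3) (5,4)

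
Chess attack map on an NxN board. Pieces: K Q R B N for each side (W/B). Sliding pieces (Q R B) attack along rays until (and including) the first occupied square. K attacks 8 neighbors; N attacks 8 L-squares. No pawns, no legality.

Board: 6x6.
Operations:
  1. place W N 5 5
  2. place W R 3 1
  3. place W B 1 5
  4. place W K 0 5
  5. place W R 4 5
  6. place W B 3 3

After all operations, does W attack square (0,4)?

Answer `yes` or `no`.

Op 1: place WN@(5,5)
Op 2: place WR@(3,1)
Op 3: place WB@(1,5)
Op 4: place WK@(0,5)
Op 5: place WR@(4,5)
Op 6: place WB@(3,3)
Per-piece attacks for W:
  WK@(0,5): attacks (0,4) (1,5) (1,4)
  WB@(1,5): attacks (2,4) (3,3) (0,4) [ray(1,-1) blocked at (3,3)]
  WR@(3,1): attacks (3,2) (3,3) (3,0) (4,1) (5,1) (2,1) (1,1) (0,1) [ray(0,1) blocked at (3,3)]
  WB@(3,3): attacks (4,4) (5,5) (4,2) (5,1) (2,4) (1,5) (2,2) (1,1) (0,0) [ray(1,1) blocked at (5,5); ray(-1,1) blocked at (1,5)]
  WR@(4,5): attacks (4,4) (4,3) (4,2) (4,1) (4,0) (5,5) (3,5) (2,5) (1,5) [ray(1,0) blocked at (5,5); ray(-1,0) blocked at (1,5)]
  WN@(5,5): attacks (4,3) (3,4)
W attacks (0,4): yes

Answer: yes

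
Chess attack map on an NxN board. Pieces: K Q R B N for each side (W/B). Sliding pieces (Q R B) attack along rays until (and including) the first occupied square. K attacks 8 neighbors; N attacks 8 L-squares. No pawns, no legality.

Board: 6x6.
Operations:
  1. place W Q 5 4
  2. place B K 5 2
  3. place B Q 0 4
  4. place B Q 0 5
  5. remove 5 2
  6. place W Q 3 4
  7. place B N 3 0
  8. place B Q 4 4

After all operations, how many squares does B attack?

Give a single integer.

Answer: 29

Derivation:
Op 1: place WQ@(5,4)
Op 2: place BK@(5,2)
Op 3: place BQ@(0,4)
Op 4: place BQ@(0,5)
Op 5: remove (5,2)
Op 6: place WQ@(3,4)
Op 7: place BN@(3,0)
Op 8: place BQ@(4,4)
Per-piece attacks for B:
  BQ@(0,4): attacks (0,5) (0,3) (0,2) (0,1) (0,0) (1,4) (2,4) (3,4) (1,5) (1,3) (2,2) (3,1) (4,0) [ray(0,1) blocked at (0,5); ray(1,0) blocked at (3,4)]
  BQ@(0,5): attacks (0,4) (1,5) (2,5) (3,5) (4,5) (5,5) (1,4) (2,3) (3,2) (4,1) (5,0) [ray(0,-1) blocked at (0,4)]
  BN@(3,0): attacks (4,2) (5,1) (2,2) (1,1)
  BQ@(4,4): attacks (4,5) (4,3) (4,2) (4,1) (4,0) (5,4) (3,4) (5,5) (5,3) (3,5) (3,3) (2,2) (1,1) (0,0) [ray(1,0) blocked at (5,4); ray(-1,0) blocked at (3,4)]
Union (29 distinct): (0,0) (0,1) (0,2) (0,3) (0,4) (0,5) (1,1) (1,3) (1,4) (1,5) (2,2) (2,3) (2,4) (2,5) (3,1) (3,2) (3,3) (3,4) (3,5) (4,0) (4,1) (4,2) (4,3) (4,5) (5,0) (5,1) (5,3) (5,4) (5,5)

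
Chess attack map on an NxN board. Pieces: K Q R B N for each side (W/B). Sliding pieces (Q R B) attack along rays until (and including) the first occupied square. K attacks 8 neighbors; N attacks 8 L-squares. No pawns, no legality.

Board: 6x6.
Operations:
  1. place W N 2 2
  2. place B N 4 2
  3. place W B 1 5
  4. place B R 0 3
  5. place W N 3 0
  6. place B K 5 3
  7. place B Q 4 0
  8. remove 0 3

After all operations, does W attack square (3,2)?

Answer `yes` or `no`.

Op 1: place WN@(2,2)
Op 2: place BN@(4,2)
Op 3: place WB@(1,5)
Op 4: place BR@(0,3)
Op 5: place WN@(3,0)
Op 6: place BK@(5,3)
Op 7: place BQ@(4,0)
Op 8: remove (0,3)
Per-piece attacks for W:
  WB@(1,5): attacks (2,4) (3,3) (4,2) (0,4) [ray(1,-1) blocked at (4,2)]
  WN@(2,2): attacks (3,4) (4,3) (1,4) (0,3) (3,0) (4,1) (1,0) (0,1)
  WN@(3,0): attacks (4,2) (5,1) (2,2) (1,1)
W attacks (3,2): no

Answer: no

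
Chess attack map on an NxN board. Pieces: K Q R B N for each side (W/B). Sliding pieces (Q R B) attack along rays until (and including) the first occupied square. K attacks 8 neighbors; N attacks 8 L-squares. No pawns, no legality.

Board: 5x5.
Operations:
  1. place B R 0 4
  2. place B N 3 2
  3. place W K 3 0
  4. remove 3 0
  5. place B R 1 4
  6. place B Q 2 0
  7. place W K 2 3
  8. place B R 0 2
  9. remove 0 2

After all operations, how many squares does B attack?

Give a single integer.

Op 1: place BR@(0,4)
Op 2: place BN@(3,2)
Op 3: place WK@(3,0)
Op 4: remove (3,0)
Op 5: place BR@(1,4)
Op 6: place BQ@(2,0)
Op 7: place WK@(2,3)
Op 8: place BR@(0,2)
Op 9: remove (0,2)
Per-piece attacks for B:
  BR@(0,4): attacks (0,3) (0,2) (0,1) (0,0) (1,4) [ray(1,0) blocked at (1,4)]
  BR@(1,4): attacks (1,3) (1,2) (1,1) (1,0) (2,4) (3,4) (4,4) (0,4) [ray(-1,0) blocked at (0,4)]
  BQ@(2,0): attacks (2,1) (2,2) (2,3) (3,0) (4,0) (1,0) (0,0) (3,1) (4,2) (1,1) (0,2) [ray(0,1) blocked at (2,3)]
  BN@(3,2): attacks (4,4) (2,4) (1,3) (4,0) (2,0) (1,1)
Union (21 distinct): (0,0) (0,1) (0,2) (0,3) (0,4) (1,0) (1,1) (1,2) (1,3) (1,4) (2,0) (2,1) (2,2) (2,3) (2,4) (3,0) (3,1) (3,4) (4,0) (4,2) (4,4)

Answer: 21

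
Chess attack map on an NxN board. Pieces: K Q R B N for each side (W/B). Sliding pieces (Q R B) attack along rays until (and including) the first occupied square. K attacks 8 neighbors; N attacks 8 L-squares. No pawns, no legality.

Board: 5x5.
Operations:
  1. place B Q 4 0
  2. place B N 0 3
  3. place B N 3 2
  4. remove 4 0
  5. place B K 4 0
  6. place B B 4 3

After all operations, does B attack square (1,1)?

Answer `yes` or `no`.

Op 1: place BQ@(4,0)
Op 2: place BN@(0,3)
Op 3: place BN@(3,2)
Op 4: remove (4,0)
Op 5: place BK@(4,0)
Op 6: place BB@(4,3)
Per-piece attacks for B:
  BN@(0,3): attacks (2,4) (1,1) (2,2)
  BN@(3,2): attacks (4,4) (2,4) (1,3) (4,0) (2,0) (1,1)
  BK@(4,0): attacks (4,1) (3,0) (3,1)
  BB@(4,3): attacks (3,4) (3,2) [ray(-1,-1) blocked at (3,2)]
B attacks (1,1): yes

Answer: yes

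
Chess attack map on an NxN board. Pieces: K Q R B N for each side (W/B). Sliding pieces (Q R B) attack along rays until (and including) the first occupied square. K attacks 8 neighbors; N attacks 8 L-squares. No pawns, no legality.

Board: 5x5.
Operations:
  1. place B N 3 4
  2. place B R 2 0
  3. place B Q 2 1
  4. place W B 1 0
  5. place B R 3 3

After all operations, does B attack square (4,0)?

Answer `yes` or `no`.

Answer: yes

Derivation:
Op 1: place BN@(3,4)
Op 2: place BR@(2,0)
Op 3: place BQ@(2,1)
Op 4: place WB@(1,0)
Op 5: place BR@(3,3)
Per-piece attacks for B:
  BR@(2,0): attacks (2,1) (3,0) (4,0) (1,0) [ray(0,1) blocked at (2,1); ray(-1,0) blocked at (1,0)]
  BQ@(2,1): attacks (2,2) (2,3) (2,4) (2,0) (3,1) (4,1) (1,1) (0,1) (3,2) (4,3) (3,0) (1,2) (0,3) (1,0) [ray(0,-1) blocked at (2,0); ray(-1,-1) blocked at (1,0)]
  BR@(3,3): attacks (3,4) (3,2) (3,1) (3,0) (4,3) (2,3) (1,3) (0,3) [ray(0,1) blocked at (3,4)]
  BN@(3,4): attacks (4,2) (2,2) (1,3)
B attacks (4,0): yes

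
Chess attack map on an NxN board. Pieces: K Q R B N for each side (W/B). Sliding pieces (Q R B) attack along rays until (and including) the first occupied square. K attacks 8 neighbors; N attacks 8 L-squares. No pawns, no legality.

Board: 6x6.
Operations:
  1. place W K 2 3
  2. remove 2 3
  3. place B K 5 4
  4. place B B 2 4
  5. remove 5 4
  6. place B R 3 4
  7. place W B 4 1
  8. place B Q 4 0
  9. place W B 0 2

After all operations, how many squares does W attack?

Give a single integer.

Answer: 11

Derivation:
Op 1: place WK@(2,3)
Op 2: remove (2,3)
Op 3: place BK@(5,4)
Op 4: place BB@(2,4)
Op 5: remove (5,4)
Op 6: place BR@(3,4)
Op 7: place WB@(4,1)
Op 8: place BQ@(4,0)
Op 9: place WB@(0,2)
Per-piece attacks for W:
  WB@(0,2): attacks (1,3) (2,4) (1,1) (2,0) [ray(1,1) blocked at (2,4)]
  WB@(4,1): attacks (5,2) (5,0) (3,2) (2,3) (1,4) (0,5) (3,0)
Union (11 distinct): (0,5) (1,1) (1,3) (1,4) (2,0) (2,3) (2,4) (3,0) (3,2) (5,0) (5,2)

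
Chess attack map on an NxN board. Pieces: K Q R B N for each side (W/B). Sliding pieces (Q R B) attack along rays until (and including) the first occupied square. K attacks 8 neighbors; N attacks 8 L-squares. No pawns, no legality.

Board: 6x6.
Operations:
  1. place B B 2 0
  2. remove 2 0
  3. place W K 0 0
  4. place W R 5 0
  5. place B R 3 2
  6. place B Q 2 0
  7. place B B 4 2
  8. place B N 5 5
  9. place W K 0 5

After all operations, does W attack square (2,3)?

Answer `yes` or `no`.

Op 1: place BB@(2,0)
Op 2: remove (2,0)
Op 3: place WK@(0,0)
Op 4: place WR@(5,0)
Op 5: place BR@(3,2)
Op 6: place BQ@(2,0)
Op 7: place BB@(4,2)
Op 8: place BN@(5,5)
Op 9: place WK@(0,5)
Per-piece attacks for W:
  WK@(0,0): attacks (0,1) (1,0) (1,1)
  WK@(0,5): attacks (0,4) (1,5) (1,4)
  WR@(5,0): attacks (5,1) (5,2) (5,3) (5,4) (5,5) (4,0) (3,0) (2,0) [ray(0,1) blocked at (5,5); ray(-1,0) blocked at (2,0)]
W attacks (2,3): no

Answer: no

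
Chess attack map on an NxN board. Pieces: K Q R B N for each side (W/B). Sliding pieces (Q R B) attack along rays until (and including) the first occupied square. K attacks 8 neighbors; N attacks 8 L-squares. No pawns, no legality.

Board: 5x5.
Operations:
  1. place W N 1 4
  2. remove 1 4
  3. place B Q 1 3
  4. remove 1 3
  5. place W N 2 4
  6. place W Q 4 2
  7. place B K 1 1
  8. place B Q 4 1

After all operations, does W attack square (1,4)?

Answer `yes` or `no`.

Op 1: place WN@(1,4)
Op 2: remove (1,4)
Op 3: place BQ@(1,3)
Op 4: remove (1,3)
Op 5: place WN@(2,4)
Op 6: place WQ@(4,2)
Op 7: place BK@(1,1)
Op 8: place BQ@(4,1)
Per-piece attacks for W:
  WN@(2,4): attacks (3,2) (4,3) (1,2) (0,3)
  WQ@(4,2): attacks (4,3) (4,4) (4,1) (3,2) (2,2) (1,2) (0,2) (3,3) (2,4) (3,1) (2,0) [ray(0,-1) blocked at (4,1); ray(-1,1) blocked at (2,4)]
W attacks (1,4): no

Answer: no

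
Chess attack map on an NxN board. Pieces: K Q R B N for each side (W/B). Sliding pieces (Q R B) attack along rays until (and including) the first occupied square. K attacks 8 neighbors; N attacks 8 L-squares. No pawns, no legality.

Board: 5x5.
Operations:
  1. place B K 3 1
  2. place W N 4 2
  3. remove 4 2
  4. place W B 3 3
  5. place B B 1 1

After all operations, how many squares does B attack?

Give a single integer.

Op 1: place BK@(3,1)
Op 2: place WN@(4,2)
Op 3: remove (4,2)
Op 4: place WB@(3,3)
Op 5: place BB@(1,1)
Per-piece attacks for B:
  BB@(1,1): attacks (2,2) (3,3) (2,0) (0,2) (0,0) [ray(1,1) blocked at (3,3)]
  BK@(3,1): attacks (3,2) (3,0) (4,1) (2,1) (4,2) (4,0) (2,2) (2,0)
Union (11 distinct): (0,0) (0,2) (2,0) (2,1) (2,2) (3,0) (3,2) (3,3) (4,0) (4,1) (4,2)

Answer: 11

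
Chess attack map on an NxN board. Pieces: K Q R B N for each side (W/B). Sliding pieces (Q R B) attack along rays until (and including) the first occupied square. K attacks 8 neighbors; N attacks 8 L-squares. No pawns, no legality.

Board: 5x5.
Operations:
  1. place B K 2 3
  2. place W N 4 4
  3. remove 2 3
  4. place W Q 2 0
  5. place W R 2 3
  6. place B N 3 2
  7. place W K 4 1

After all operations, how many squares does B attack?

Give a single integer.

Op 1: place BK@(2,3)
Op 2: place WN@(4,4)
Op 3: remove (2,3)
Op 4: place WQ@(2,0)
Op 5: place WR@(2,3)
Op 6: place BN@(3,2)
Op 7: place WK@(4,1)
Per-piece attacks for B:
  BN@(3,2): attacks (4,4) (2,4) (1,3) (4,0) (2,0) (1,1)
Union (6 distinct): (1,1) (1,3) (2,0) (2,4) (4,0) (4,4)

Answer: 6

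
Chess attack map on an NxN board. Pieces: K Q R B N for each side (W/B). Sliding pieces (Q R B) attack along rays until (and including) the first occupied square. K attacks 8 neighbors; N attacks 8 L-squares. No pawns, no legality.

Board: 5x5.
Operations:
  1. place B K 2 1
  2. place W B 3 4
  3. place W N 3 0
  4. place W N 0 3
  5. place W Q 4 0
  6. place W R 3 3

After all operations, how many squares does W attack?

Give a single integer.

Op 1: place BK@(2,1)
Op 2: place WB@(3,4)
Op 3: place WN@(3,0)
Op 4: place WN@(0,3)
Op 5: place WQ@(4,0)
Op 6: place WR@(3,3)
Per-piece attacks for W:
  WN@(0,3): attacks (2,4) (1,1) (2,2)
  WN@(3,0): attacks (4,2) (2,2) (1,1)
  WR@(3,3): attacks (3,4) (3,2) (3,1) (3,0) (4,3) (2,3) (1,3) (0,3) [ray(0,1) blocked at (3,4); ray(0,-1) blocked at (3,0); ray(-1,0) blocked at (0,3)]
  WB@(3,4): attacks (4,3) (2,3) (1,2) (0,1)
  WQ@(4,0): attacks (4,1) (4,2) (4,3) (4,4) (3,0) (3,1) (2,2) (1,3) (0,4) [ray(-1,0) blocked at (3,0)]
Union (17 distinct): (0,1) (0,3) (0,4) (1,1) (1,2) (1,3) (2,2) (2,3) (2,4) (3,0) (3,1) (3,2) (3,4) (4,1) (4,2) (4,3) (4,4)

Answer: 17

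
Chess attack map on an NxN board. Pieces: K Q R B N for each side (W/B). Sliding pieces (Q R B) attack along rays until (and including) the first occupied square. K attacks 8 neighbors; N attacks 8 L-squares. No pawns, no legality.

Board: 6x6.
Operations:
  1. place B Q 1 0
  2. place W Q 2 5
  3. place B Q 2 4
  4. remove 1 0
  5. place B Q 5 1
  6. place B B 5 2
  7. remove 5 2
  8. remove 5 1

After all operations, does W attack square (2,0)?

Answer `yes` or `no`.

Answer: no

Derivation:
Op 1: place BQ@(1,0)
Op 2: place WQ@(2,5)
Op 3: place BQ@(2,4)
Op 4: remove (1,0)
Op 5: place BQ@(5,1)
Op 6: place BB@(5,2)
Op 7: remove (5,2)
Op 8: remove (5,1)
Per-piece attacks for W:
  WQ@(2,5): attacks (2,4) (3,5) (4,5) (5,5) (1,5) (0,5) (3,4) (4,3) (5,2) (1,4) (0,3) [ray(0,-1) blocked at (2,4)]
W attacks (2,0): no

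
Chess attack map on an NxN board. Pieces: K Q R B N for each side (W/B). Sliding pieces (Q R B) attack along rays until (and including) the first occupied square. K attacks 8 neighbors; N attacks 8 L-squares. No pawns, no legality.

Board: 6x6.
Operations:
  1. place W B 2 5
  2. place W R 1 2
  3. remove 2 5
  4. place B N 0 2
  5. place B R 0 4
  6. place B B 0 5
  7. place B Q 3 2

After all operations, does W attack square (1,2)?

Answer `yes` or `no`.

Op 1: place WB@(2,5)
Op 2: place WR@(1,2)
Op 3: remove (2,5)
Op 4: place BN@(0,2)
Op 5: place BR@(0,4)
Op 6: place BB@(0,5)
Op 7: place BQ@(3,2)
Per-piece attacks for W:
  WR@(1,2): attacks (1,3) (1,4) (1,5) (1,1) (1,0) (2,2) (3,2) (0,2) [ray(1,0) blocked at (3,2); ray(-1,0) blocked at (0,2)]
W attacks (1,2): no

Answer: no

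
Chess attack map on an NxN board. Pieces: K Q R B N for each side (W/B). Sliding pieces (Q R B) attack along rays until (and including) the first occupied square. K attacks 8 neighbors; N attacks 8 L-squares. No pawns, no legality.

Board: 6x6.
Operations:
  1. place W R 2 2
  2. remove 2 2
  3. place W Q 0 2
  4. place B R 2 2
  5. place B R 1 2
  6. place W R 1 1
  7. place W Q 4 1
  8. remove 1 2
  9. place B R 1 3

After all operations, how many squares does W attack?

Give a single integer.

Op 1: place WR@(2,2)
Op 2: remove (2,2)
Op 3: place WQ@(0,2)
Op 4: place BR@(2,2)
Op 5: place BR@(1,2)
Op 6: place WR@(1,1)
Op 7: place WQ@(4,1)
Op 8: remove (1,2)
Op 9: place BR@(1,3)
Per-piece attacks for W:
  WQ@(0,2): attacks (0,3) (0,4) (0,5) (0,1) (0,0) (1,2) (2,2) (1,3) (1,1) [ray(1,0) blocked at (2,2); ray(1,1) blocked at (1,3); ray(1,-1) blocked at (1,1)]
  WR@(1,1): attacks (1,2) (1,3) (1,0) (2,1) (3,1) (4,1) (0,1) [ray(0,1) blocked at (1,3); ray(1,0) blocked at (4,1)]
  WQ@(4,1): attacks (4,2) (4,3) (4,4) (4,5) (4,0) (5,1) (3,1) (2,1) (1,1) (5,2) (5,0) (3,2) (2,3) (1,4) (0,5) (3,0) [ray(-1,0) blocked at (1,1)]
Union (25 distinct): (0,0) (0,1) (0,3) (0,4) (0,5) (1,0) (1,1) (1,2) (1,3) (1,4) (2,1) (2,2) (2,3) (3,0) (3,1) (3,2) (4,0) (4,1) (4,2) (4,3) (4,4) (4,5) (5,0) (5,1) (5,2)

Answer: 25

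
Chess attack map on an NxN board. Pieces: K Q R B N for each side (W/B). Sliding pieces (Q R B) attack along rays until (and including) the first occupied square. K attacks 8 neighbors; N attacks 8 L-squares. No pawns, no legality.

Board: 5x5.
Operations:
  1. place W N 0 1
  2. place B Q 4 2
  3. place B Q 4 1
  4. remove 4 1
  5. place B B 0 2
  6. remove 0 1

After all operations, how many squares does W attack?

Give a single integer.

Op 1: place WN@(0,1)
Op 2: place BQ@(4,2)
Op 3: place BQ@(4,1)
Op 4: remove (4,1)
Op 5: place BB@(0,2)
Op 6: remove (0,1)
Per-piece attacks for W:
Union (0 distinct): (none)

Answer: 0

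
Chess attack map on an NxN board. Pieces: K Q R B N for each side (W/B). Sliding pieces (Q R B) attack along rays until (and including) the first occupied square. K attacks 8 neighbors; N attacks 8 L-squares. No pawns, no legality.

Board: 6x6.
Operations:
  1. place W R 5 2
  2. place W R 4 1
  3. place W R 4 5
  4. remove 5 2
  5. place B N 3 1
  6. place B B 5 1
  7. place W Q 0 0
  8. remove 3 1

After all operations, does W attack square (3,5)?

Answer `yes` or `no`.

Op 1: place WR@(5,2)
Op 2: place WR@(4,1)
Op 3: place WR@(4,5)
Op 4: remove (5,2)
Op 5: place BN@(3,1)
Op 6: place BB@(5,1)
Op 7: place WQ@(0,0)
Op 8: remove (3,1)
Per-piece attacks for W:
  WQ@(0,0): attacks (0,1) (0,2) (0,3) (0,4) (0,5) (1,0) (2,0) (3,0) (4,0) (5,0) (1,1) (2,2) (3,3) (4,4) (5,5)
  WR@(4,1): attacks (4,2) (4,3) (4,4) (4,5) (4,0) (5,1) (3,1) (2,1) (1,1) (0,1) [ray(0,1) blocked at (4,5); ray(1,0) blocked at (5,1)]
  WR@(4,5): attacks (4,4) (4,3) (4,2) (4,1) (5,5) (3,5) (2,5) (1,5) (0,5) [ray(0,-1) blocked at (4,1)]
W attacks (3,5): yes

Answer: yes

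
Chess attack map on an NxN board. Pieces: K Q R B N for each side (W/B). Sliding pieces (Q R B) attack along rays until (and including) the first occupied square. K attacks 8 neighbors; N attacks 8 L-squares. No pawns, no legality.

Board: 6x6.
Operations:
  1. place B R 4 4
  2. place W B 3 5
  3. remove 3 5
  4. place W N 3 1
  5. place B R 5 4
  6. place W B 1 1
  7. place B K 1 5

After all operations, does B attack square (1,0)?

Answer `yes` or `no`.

Op 1: place BR@(4,4)
Op 2: place WB@(3,5)
Op 3: remove (3,5)
Op 4: place WN@(3,1)
Op 5: place BR@(5,4)
Op 6: place WB@(1,1)
Op 7: place BK@(1,5)
Per-piece attacks for B:
  BK@(1,5): attacks (1,4) (2,5) (0,5) (2,4) (0,4)
  BR@(4,4): attacks (4,5) (4,3) (4,2) (4,1) (4,0) (5,4) (3,4) (2,4) (1,4) (0,4) [ray(1,0) blocked at (5,4)]
  BR@(5,4): attacks (5,5) (5,3) (5,2) (5,1) (5,0) (4,4) [ray(-1,0) blocked at (4,4)]
B attacks (1,0): no

Answer: no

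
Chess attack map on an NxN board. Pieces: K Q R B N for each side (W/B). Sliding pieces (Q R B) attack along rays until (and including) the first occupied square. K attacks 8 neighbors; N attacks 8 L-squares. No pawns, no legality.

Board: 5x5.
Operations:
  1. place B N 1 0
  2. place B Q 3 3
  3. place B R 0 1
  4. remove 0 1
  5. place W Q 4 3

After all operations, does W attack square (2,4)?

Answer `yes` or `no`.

Op 1: place BN@(1,0)
Op 2: place BQ@(3,3)
Op 3: place BR@(0,1)
Op 4: remove (0,1)
Op 5: place WQ@(4,3)
Per-piece attacks for W:
  WQ@(4,3): attacks (4,4) (4,2) (4,1) (4,0) (3,3) (3,4) (3,2) (2,1) (1,0) [ray(-1,0) blocked at (3,3); ray(-1,-1) blocked at (1,0)]
W attacks (2,4): no

Answer: no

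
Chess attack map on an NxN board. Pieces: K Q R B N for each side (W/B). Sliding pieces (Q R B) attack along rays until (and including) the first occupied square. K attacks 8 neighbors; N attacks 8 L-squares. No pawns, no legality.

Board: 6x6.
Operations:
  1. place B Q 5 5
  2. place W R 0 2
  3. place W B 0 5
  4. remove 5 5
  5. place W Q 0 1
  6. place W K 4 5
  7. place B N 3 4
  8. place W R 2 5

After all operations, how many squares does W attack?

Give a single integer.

Op 1: place BQ@(5,5)
Op 2: place WR@(0,2)
Op 3: place WB@(0,5)
Op 4: remove (5,5)
Op 5: place WQ@(0,1)
Op 6: place WK@(4,5)
Op 7: place BN@(3,4)
Op 8: place WR@(2,5)
Per-piece attacks for W:
  WQ@(0,1): attacks (0,2) (0,0) (1,1) (2,1) (3,1) (4,1) (5,1) (1,2) (2,3) (3,4) (1,0) [ray(0,1) blocked at (0,2); ray(1,1) blocked at (3,4)]
  WR@(0,2): attacks (0,3) (0,4) (0,5) (0,1) (1,2) (2,2) (3,2) (4,2) (5,2) [ray(0,1) blocked at (0,5); ray(0,-1) blocked at (0,1)]
  WB@(0,5): attacks (1,4) (2,3) (3,2) (4,1) (5,0)
  WR@(2,5): attacks (2,4) (2,3) (2,2) (2,1) (2,0) (3,5) (4,5) (1,5) (0,5) [ray(1,0) blocked at (4,5); ray(-1,0) blocked at (0,5)]
  WK@(4,5): attacks (4,4) (5,5) (3,5) (5,4) (3,4)
Union (29 distinct): (0,0) (0,1) (0,2) (0,3) (0,4) (0,5) (1,0) (1,1) (1,2) (1,4) (1,5) (2,0) (2,1) (2,2) (2,3) (2,4) (3,1) (3,2) (3,4) (3,5) (4,1) (4,2) (4,4) (4,5) (5,0) (5,1) (5,2) (5,4) (5,5)

Answer: 29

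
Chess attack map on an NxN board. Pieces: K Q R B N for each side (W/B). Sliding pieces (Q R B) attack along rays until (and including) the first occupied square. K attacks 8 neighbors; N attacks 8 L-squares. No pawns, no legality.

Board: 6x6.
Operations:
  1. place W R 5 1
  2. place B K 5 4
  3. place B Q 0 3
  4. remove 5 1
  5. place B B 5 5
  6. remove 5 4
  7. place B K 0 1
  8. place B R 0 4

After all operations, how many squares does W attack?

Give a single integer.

Op 1: place WR@(5,1)
Op 2: place BK@(5,4)
Op 3: place BQ@(0,3)
Op 4: remove (5,1)
Op 5: place BB@(5,5)
Op 6: remove (5,4)
Op 7: place BK@(0,1)
Op 8: place BR@(0,4)
Per-piece attacks for W:
Union (0 distinct): (none)

Answer: 0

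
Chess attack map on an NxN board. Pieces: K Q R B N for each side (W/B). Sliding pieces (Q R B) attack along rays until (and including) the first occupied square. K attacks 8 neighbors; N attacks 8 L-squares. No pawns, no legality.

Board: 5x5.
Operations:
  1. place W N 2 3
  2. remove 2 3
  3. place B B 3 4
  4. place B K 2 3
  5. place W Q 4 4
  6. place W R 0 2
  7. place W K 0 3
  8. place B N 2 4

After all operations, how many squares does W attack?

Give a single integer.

Op 1: place WN@(2,3)
Op 2: remove (2,3)
Op 3: place BB@(3,4)
Op 4: place BK@(2,3)
Op 5: place WQ@(4,4)
Op 6: place WR@(0,2)
Op 7: place WK@(0,3)
Op 8: place BN@(2,4)
Per-piece attacks for W:
  WR@(0,2): attacks (0,3) (0,1) (0,0) (1,2) (2,2) (3,2) (4,2) [ray(0,1) blocked at (0,3)]
  WK@(0,3): attacks (0,4) (0,2) (1,3) (1,4) (1,2)
  WQ@(4,4): attacks (4,3) (4,2) (4,1) (4,0) (3,4) (3,3) (2,2) (1,1) (0,0) [ray(-1,0) blocked at (3,4)]
Union (17 distinct): (0,0) (0,1) (0,2) (0,3) (0,4) (1,1) (1,2) (1,3) (1,4) (2,2) (3,2) (3,3) (3,4) (4,0) (4,1) (4,2) (4,3)

Answer: 17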